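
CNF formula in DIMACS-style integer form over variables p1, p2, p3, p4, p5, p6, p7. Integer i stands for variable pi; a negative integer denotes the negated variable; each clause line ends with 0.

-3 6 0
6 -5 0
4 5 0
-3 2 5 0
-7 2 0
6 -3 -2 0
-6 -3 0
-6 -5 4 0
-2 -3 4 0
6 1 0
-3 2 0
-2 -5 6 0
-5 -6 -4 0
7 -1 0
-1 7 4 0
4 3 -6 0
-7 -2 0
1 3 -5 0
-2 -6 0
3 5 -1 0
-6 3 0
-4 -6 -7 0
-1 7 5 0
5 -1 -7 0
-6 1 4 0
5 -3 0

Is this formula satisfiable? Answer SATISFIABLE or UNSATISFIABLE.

UNSATISFIABLE

p6 = True:
  propagation gives p3=False; an empty clause results — contradiction.
p6 = False:
  propagation gives p3=False, p5=False, p4=True, p1=True; an empty clause results — contradiction.
Every branch closes, so no satisfying assignment exists.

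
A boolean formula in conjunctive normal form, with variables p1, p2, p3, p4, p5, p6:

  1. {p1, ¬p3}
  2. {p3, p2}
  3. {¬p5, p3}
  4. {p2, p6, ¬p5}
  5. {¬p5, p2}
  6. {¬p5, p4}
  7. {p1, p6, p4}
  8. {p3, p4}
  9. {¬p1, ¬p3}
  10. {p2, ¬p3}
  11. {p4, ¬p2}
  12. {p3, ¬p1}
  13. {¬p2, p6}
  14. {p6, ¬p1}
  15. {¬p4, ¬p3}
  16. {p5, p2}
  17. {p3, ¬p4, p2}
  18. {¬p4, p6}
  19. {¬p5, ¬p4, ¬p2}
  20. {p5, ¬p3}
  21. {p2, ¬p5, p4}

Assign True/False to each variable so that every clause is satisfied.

p1=False  p2=True  p3=False  p4=True  p5=False  p6=True

p6 occurs only positively in the remaining clauses — set p6 = True.
Branch on p1: take p1 = False.
  then p3 is forced to False.
  then p2 is forced to True.
  then p5 is forced to False.
  then p4 is forced to True.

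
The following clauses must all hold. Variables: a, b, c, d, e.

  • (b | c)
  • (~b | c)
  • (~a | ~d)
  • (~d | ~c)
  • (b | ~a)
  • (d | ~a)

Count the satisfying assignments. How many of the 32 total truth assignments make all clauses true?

The models are:
  a=0 b=0 c=1 d=0 e=0
  a=0 b=0 c=1 d=0 e=1
  a=0 b=1 c=1 d=0 e=0
  a=0 b=1 c=1 d=0 e=1
That's 4 in total.

4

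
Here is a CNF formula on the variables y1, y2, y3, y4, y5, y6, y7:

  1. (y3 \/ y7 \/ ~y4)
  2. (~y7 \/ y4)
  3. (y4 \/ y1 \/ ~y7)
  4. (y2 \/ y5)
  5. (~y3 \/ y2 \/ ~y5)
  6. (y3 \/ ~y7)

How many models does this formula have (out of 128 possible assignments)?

36

Split on y7, then y3.
  y7=T, y3=T: forces y2=T; y4=T; y1, y5, y6 free → 2^3 = 8.
  y7=T, y3=F: a clause becomes empty — 0.
  y7=F, y3=T: forces y2=T; y1, y4, y5, y6 free → 2^4 = 16.
  y7=F, y3=F: y1, y6 free; 3 ways for (y2,y4,y5) × 2^2 = 12.
Total: 8 + 0 + 16 + 12 = 36.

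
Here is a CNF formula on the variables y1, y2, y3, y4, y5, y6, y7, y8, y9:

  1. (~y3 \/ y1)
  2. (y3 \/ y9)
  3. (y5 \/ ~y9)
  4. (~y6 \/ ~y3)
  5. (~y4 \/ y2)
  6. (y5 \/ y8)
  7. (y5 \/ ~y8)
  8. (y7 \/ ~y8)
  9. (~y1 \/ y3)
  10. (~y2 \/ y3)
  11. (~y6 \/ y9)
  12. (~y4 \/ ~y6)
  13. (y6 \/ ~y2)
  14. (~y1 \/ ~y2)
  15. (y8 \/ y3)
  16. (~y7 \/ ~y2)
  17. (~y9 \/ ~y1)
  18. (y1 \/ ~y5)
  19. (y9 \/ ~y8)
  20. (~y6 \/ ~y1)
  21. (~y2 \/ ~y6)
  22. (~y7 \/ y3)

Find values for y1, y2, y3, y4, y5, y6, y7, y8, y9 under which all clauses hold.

y1=T  y2=F  y3=T  y4=F  y5=T  y6=F  y7=T  y8=F  y9=F

Check each clause:
  1. (~y3 \/ y1) — y1 is true.
  2. (y3 \/ y9) — y3 is true.
  3. (~y9 \/ y5) — y5 is true.
  4. (~y6 \/ ~y3) — ~y6 is true.
  5. (~y4 \/ y2) — ~y4 is true.
  6. (y5 \/ y8) — y5 is true.
  7. (y5 \/ ~y8) — ~y8 is true.
  8. (~y8 \/ y7) — ~y8 is true.
  9. (y3 \/ ~y1) — y3 is true.
  10. (y3 \/ ~y2) — y3 is true.
  11. (y9 \/ ~y6) — ~y6 is true.
  12. (~y4 \/ ~y6) — ~y6 is true.
  13. (y6 \/ ~y2) — ~y2 is true.
  14. (~y2 \/ ~y1) — ~y2 is true.
  15. (y3 \/ y8) — y3 is true.
  16. (~y2 \/ ~y7) — ~y2 is true.
  17. (~y1 \/ ~y9) — ~y9 is true.
  18. (y1 \/ ~y5) — y1 is true.
  19. (~y8 \/ y9) — ~y8 is true.
  20. (~y1 \/ ~y6) — ~y6 is true.
  21. (~y2 \/ ~y6) — ~y6 is true.
  22. (y3 \/ ~y7) — y3 is true.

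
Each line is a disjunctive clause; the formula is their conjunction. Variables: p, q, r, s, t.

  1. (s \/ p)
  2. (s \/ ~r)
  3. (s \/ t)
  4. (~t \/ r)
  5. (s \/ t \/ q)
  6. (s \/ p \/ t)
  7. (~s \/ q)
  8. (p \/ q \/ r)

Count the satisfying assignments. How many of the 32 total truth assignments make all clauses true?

6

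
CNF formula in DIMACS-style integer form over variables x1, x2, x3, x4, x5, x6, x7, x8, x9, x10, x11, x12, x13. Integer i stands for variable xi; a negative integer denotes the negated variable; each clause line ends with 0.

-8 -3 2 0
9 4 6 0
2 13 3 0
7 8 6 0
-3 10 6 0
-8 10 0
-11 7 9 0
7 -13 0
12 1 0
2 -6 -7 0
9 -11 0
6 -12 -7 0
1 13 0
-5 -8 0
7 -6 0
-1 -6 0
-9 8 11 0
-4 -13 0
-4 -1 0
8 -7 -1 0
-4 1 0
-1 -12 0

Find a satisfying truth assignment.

x2 occurs only positively in the remaining clauses — set x2 = True.
Pure literal: x5 appears only negated; assign x5 = False.
Set x1 = False and propagate.
  then x12 is forced to True.
  then x13 is forced to True.
  then x7 is forced to True.
  then x6 is forced to True.
  then x4 is forced to False.
For the remaining variables, x3 = True, x8 = True, x9 = False, x10 = True, x11 = False works.
Every clause has at least one true literal under this assignment.
Check each clause:
  1. (~x3 | x2 | ~x8) — x2 is true.
  2. (x4 | x6 | x9) — x6 is true.
  3. (x2 | x13 | x3) — x2 is true.
  4. (x8 | x7 | x6) — x8 is true.
  5. (x10 | x6 | ~x3) — x10 is true.
  6. (~x8 | x10) — x10 is true.
  7. (~x11 | x9 | x7) — ~x11 is true.
  8. (x7 | ~x13) — x7 is true.
  9. (x1 | x12) — x12 is true.
  10. (x2 | ~x6 | ~x7) — x2 is true.
  11. (x9 | ~x11) — ~x11 is true.
  12. (x6 | ~x7 | ~x12) — x6 is true.
  13. (x1 | x13) — x13 is true.
  14. (~x5 | ~x8) — ~x5 is true.
  15. (~x6 | x7) — x7 is true.
  16. (~x6 | ~x1) — ~x1 is true.
  17. (~x9 | x8 | x11) — x8 is true.
  18. (~x13 | ~x4) — ~x4 is true.
  19. (~x4 | ~x1) — ~x4 is true.
  20. (~x7 | x8 | ~x1) — x8 is true.
  21. (~x4 | x1) — ~x4 is true.
  22. (~x1 | ~x12) — ~x1 is true.

x1=F, x2=T, x3=T, x4=F, x5=F, x6=T, x7=T, x8=T, x9=F, x10=T, x11=F, x12=T, x13=T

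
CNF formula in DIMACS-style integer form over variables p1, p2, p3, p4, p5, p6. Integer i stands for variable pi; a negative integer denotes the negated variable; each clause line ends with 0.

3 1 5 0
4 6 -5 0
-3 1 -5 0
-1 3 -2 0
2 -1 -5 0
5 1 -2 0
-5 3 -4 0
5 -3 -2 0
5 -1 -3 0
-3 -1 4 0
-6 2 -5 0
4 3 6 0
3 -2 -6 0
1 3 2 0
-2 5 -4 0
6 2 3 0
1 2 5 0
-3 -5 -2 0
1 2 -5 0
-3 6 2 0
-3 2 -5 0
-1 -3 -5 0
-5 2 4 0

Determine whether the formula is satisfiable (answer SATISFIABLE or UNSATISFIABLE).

SATISFIABLE

Branch on p1: take p1 = True.
Set p2 = False and propagate.
  then p5 is forced to False.
  then p3 is forced to False.
  then p6 is forced to True.
p4 is now unconstrained; take p4 = False.
Every clause has at least one true literal under this assignment.
So p1=T, p2=F, p3=F, p4=F, p5=F, p6=T is a satisfying assignment.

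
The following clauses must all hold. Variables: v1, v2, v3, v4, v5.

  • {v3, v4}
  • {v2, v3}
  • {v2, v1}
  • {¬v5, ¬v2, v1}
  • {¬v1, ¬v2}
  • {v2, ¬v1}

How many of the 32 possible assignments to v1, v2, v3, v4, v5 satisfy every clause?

3

Satisfying assignments:
  v1=F v2=T v3=F v4=T v5=F
  v1=F v2=T v3=T v4=F v5=F
  v1=F v2=T v3=T v4=T v5=F
Count: 3.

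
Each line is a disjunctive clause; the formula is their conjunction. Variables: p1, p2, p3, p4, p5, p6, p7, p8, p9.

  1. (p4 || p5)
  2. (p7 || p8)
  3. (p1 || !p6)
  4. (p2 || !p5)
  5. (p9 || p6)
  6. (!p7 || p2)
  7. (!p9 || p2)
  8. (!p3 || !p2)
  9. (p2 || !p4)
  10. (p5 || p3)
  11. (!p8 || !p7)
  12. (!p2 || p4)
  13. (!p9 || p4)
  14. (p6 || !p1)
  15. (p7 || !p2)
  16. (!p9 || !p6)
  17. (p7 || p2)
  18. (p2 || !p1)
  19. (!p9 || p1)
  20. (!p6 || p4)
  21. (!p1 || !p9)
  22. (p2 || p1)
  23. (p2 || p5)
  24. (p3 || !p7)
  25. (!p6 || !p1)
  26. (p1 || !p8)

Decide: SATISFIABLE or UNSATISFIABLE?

UNSATISFIABLE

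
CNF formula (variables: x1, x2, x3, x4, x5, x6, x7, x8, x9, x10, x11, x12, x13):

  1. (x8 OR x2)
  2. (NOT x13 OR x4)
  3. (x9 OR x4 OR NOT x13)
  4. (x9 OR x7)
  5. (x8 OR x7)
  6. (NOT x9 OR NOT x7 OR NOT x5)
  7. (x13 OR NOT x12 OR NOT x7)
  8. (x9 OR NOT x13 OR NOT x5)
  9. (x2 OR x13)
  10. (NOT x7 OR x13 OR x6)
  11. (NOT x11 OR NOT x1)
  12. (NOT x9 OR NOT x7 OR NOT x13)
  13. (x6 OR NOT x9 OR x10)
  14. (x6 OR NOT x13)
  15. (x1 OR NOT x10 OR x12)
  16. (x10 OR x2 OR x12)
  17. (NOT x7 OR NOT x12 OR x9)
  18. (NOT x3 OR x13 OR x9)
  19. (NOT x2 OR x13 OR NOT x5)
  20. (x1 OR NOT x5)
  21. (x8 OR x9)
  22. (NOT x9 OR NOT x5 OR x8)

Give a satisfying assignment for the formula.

x1 = F  x2 = T  x3 = F  x4 = F  x5 = F  x6 = T  x7 = T  x8 = T  x9 = T  x10 = F  x11 = T  x12 = F  x13 = F

Check each clause:
  1. (x8 OR x2) — x8 is true.
  2. (NOT x13 OR x4) — NOT x13 is true.
  3. (NOT x13 OR x4 OR x9) — x9 is true.
  4. (x7 OR x9) — x9 is true.
  5. (x7 OR x8) — x8 is true.
  6. (NOT x9 OR NOT x5 OR NOT x7) — NOT x5 is true.
  7. (NOT x12 OR NOT x7 OR x13) — NOT x12 is true.
  8. (NOT x13 OR x9 OR NOT x5) — x9 is true.
  9. (x2 OR x13) — x2 is true.
  10. (x13 OR NOT x7 OR x6) — x6 is true.
  11. (NOT x11 OR NOT x1) — NOT x1 is true.
  12. (NOT x13 OR NOT x7 OR NOT x9) — NOT x13 is true.
  13. (x10 OR x6 OR NOT x9) — x6 is true.
  14. (x6 OR NOT x13) — NOT x13 is true.
  15. (x12 OR x1 OR NOT x10) — NOT x10 is true.
  16. (x10 OR x2 OR x12) — x2 is true.
  17. (x9 OR NOT x7 OR NOT x12) — x9 is true.
  18. (x9 OR NOT x3 OR x13) — x9 is true.
  19. (NOT x5 OR x13 OR NOT x2) — NOT x5 is true.
  20. (x1 OR NOT x5) — NOT x5 is true.
  21. (x8 OR x9) — x8 is true.
  22. (NOT x5 OR NOT x9 OR x8) — x8 is true.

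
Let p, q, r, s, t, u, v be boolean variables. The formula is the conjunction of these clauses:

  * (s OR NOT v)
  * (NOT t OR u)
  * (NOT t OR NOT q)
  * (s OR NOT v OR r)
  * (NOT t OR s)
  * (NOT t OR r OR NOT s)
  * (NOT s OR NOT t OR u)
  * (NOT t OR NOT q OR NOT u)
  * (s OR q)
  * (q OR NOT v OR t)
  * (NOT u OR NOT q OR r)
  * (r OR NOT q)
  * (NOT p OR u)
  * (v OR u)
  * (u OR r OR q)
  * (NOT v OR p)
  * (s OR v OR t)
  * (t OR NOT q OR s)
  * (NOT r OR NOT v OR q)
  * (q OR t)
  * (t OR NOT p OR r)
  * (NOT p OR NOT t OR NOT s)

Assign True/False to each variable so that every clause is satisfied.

p=F, q=F, r=T, s=T, t=T, u=T, v=F

Try p = False.
  then v is forced to False.
  then u is forced to True.
Branch on q: take q = False.
  then s is forced to True.
  then t is forced to True.
  then r is forced to True.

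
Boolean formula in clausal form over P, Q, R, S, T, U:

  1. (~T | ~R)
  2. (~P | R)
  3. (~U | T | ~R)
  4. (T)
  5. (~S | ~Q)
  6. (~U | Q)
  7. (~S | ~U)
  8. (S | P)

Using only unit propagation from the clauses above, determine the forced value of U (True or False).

False

(T) is a unit clause: T = True.
(~T | ~R): since T = True, the clause reduces to (~R). R = False.
From (~P | R) and R = False: P = False.
In (S | P), P is now false; S must hold, so S = True.
(~Q | ~S) with S = True leaves only ~Q, so Q = False.
(Q | ~U) with Q = False leaves only ~U, so U = False.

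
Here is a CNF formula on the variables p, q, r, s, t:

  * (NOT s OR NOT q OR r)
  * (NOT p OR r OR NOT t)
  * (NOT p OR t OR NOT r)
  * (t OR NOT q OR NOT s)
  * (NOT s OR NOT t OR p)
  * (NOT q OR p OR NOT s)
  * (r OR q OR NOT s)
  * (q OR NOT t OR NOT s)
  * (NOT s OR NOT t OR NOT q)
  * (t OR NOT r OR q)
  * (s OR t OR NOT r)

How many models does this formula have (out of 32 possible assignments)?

Split on s, then t.
  s=1, t=1: a clause becomes empty — 0.
  s=1, t=0: a clause becomes empty — 0.
  s=0, t=1: q free; 3 ways for (p,r) × 2^1 = 6.
  s=0, t=0: remaining (p,q,r) ∈ {(0,0,0); (0,1,0); (1,0,0); (1,1,0)} — 4.
Total: 0 + 0 + 6 + 4 = 10.

10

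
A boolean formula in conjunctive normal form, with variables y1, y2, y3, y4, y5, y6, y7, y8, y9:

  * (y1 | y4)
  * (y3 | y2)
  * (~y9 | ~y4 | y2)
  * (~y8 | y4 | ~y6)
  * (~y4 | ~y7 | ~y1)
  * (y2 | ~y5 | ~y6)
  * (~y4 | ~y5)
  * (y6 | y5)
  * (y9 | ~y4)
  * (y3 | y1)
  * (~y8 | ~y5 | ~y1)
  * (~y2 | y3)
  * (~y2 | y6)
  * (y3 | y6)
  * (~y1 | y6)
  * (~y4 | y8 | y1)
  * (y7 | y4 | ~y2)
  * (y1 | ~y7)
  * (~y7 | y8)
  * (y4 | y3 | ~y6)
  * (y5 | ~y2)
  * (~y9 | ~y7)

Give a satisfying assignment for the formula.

y1=True, y2=False, y3=True, y4=False, y5=False, y6=True, y7=False, y8=False, y9=True

Check each clause:
  1. (y1 | y4) — y1 is true.
  2. (y2 | y3) — y3 is true.
  3. (~y9 | ~y4 | y2) — ~y4 is true.
  4. (~y6 | y4 | ~y8) — ~y8 is true.
  5. (~y4 | ~y1 | ~y7) — ~y7 is true.
  6. (~y6 | y2 | ~y5) — ~y5 is true.
  7. (~y5 | ~y4) — ~y5 is true.
  8. (y5 | y6) — y6 is true.
  9. (y9 | ~y4) — y9 is true.
  10. (y3 | y1) — y1 is true.
  11. (~y8 | ~y5 | ~y1) — ~y8 is true.
  12. (~y2 | y3) — y3 is true.
  13. (y6 | ~y2) — ~y2 is true.
  14. (y3 | y6) — y3 is true.
  15. (y6 | ~y1) — y6 is true.
  16. (y1 | y8 | ~y4) — y1 is true.
  17. (~y2 | y4 | y7) — ~y2 is true.
  18. (y1 | ~y7) — ~y7 is true.
  19. (~y7 | y8) — ~y7 is true.
  20. (y3 | y4 | ~y6) — y3 is true.
  21. (y5 | ~y2) — ~y2 is true.
  22. (~y7 | ~y9) — ~y7 is true.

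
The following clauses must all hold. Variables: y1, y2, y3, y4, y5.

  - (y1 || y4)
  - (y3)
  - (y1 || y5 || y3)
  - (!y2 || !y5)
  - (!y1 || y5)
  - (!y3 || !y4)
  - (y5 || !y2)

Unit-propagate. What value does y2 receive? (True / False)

(y3) is a unit clause: y3 = True.
From (!y3 || !y4) and y3 = True: y4 = False.
In (y1 || y4), y4 is now false; y1 must hold, so y1 = True.
From (!y1 || y5) and y1 = True: y5 = True.
(!y2 || !y5): since y5 = True, the clause reduces to (!y2). y2 = False.

False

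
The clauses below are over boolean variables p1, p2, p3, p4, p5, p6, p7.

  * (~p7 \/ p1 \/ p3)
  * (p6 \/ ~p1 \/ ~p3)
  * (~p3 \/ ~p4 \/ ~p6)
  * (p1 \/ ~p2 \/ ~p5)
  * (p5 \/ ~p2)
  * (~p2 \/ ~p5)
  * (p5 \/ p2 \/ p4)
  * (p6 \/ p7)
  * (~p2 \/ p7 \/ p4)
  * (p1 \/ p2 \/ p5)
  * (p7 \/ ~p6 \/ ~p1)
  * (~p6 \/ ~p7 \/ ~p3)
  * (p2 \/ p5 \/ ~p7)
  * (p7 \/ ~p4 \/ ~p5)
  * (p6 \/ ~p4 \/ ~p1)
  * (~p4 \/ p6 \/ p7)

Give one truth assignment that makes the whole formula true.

p1=T, p2=F, p3=F, p4=F, p5=T, p6=F, p7=T

Branch on p1: take p1 = True.
Set p2 = False and propagate.
The remaining clauses are satisfied by p3 = False, p4 = False, p5 = True, p6 = False, p7 = True.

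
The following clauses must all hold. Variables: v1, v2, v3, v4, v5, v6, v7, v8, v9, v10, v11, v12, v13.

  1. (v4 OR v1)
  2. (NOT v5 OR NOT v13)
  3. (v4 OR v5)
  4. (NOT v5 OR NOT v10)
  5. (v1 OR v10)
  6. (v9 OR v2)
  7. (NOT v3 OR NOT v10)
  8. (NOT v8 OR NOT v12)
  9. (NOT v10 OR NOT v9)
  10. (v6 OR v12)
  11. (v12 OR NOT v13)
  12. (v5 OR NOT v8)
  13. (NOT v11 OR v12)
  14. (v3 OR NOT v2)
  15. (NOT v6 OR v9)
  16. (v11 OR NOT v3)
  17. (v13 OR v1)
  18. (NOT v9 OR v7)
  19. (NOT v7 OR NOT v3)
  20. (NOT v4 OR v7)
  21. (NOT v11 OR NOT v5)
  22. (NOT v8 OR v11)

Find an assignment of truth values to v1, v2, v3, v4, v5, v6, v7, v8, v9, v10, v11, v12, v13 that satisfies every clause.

v1 = T, v2 = F, v3 = F, v4 = T, v5 = T, v6 = T, v7 = T, v8 = F, v9 = T, v10 = F, v11 = F, v12 = F, v13 = F

v1 occurs only positively in the remaining clauses — set v1 = True.
v8 occurs only negated in the remaining clauses — set v8 = False.
Set v2 = False and propagate.
  then v9 is forced to True.
  then v10 is forced to False.
  then v7 is forced to True.
  then v3 is forced to False.
Set v4 = True and propagate.
Try v5 = True.
  then v13 is forced to False.
  then v11 is forced to False.
For the remaining variables, v6 = True, v12 = False works.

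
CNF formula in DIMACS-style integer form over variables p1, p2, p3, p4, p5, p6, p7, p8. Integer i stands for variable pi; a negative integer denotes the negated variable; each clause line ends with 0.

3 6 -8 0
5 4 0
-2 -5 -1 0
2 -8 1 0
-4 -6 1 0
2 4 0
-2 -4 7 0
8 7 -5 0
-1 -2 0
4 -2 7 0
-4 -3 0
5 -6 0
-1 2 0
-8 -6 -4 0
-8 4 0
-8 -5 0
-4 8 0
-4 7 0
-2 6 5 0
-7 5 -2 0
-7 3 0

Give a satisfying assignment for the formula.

p1 = False, p2 = True, p3 = True, p4 = False, p5 = True, p6 = False, p7 = True, p8 = False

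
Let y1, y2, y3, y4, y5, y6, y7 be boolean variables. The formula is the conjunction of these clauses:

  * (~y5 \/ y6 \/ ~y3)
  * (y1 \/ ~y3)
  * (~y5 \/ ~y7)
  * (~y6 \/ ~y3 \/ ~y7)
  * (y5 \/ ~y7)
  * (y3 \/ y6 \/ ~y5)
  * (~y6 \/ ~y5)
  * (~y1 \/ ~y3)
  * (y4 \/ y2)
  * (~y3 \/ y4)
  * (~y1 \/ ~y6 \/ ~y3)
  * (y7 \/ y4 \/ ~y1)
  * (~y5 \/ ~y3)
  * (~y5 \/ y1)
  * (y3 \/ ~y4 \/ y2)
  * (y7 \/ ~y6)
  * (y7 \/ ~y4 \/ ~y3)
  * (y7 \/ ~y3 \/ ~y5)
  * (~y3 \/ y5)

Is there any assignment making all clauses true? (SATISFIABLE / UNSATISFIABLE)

SATISFIABLE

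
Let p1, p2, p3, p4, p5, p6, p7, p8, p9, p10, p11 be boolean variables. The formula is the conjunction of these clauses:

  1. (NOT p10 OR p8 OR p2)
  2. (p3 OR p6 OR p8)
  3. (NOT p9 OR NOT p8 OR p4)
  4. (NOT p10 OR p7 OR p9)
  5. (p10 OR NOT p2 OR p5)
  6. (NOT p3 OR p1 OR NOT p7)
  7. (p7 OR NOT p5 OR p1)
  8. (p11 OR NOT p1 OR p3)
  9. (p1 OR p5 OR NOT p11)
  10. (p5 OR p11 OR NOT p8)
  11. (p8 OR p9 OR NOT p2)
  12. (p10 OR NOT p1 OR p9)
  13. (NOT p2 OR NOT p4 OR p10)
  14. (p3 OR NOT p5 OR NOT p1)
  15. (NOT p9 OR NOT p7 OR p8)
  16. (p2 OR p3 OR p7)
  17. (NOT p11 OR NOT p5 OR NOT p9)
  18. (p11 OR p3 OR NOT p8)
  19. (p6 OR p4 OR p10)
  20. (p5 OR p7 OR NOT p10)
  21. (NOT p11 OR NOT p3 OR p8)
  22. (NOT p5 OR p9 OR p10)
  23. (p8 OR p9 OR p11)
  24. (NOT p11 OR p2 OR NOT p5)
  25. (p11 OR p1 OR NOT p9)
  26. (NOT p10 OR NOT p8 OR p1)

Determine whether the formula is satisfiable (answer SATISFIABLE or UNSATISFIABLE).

Branch on p1: take p1 = True.
Try p2 = True.
For the remaining variables, p3 = True, p4 = True, p5 = True, p6 = False, p7 = True, p8 = True, p9 = True, p10 = True, p11 = False works.
So p1=True, p2=True, p3=True, p4=True, p5=True, p6=False, p7=True, p8=True, p9=True, p10=True, p11=False is a satisfying assignment.

SATISFIABLE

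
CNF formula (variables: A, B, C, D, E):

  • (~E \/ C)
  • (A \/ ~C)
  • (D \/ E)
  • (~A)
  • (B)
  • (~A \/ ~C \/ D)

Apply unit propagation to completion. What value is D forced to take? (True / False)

Unit clause (~A) sets A = False.
In (~C \/ A), A is now false; ~C must hold, so C = False.
(~E \/ C): since C = False, the clause reduces to (~E). E = False.
(D \/ E) with E = False leaves only D, so D = True.

True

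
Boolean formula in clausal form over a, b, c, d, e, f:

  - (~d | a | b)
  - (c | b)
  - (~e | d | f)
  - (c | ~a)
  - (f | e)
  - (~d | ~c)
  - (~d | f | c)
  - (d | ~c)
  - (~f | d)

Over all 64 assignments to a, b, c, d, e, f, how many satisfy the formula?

Satisfying assignments:
  a=F b=T c=F d=T e=F f=T
  a=F b=T c=F d=T e=T f=T
Count: 2.

2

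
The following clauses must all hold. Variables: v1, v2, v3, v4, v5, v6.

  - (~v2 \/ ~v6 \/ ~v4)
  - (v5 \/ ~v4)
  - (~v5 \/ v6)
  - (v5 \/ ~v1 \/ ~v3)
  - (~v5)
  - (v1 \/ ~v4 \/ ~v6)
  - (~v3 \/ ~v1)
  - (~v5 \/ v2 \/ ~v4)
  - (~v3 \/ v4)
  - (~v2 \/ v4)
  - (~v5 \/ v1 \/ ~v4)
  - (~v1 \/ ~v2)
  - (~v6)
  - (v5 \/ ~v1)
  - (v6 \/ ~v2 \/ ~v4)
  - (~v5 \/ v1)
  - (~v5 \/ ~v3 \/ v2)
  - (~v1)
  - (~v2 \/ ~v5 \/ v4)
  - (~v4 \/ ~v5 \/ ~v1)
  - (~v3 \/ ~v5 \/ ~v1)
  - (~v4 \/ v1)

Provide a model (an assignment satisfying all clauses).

v1 = 0  v2 = 0  v3 = 0  v4 = 0  v5 = 0  v6 = 0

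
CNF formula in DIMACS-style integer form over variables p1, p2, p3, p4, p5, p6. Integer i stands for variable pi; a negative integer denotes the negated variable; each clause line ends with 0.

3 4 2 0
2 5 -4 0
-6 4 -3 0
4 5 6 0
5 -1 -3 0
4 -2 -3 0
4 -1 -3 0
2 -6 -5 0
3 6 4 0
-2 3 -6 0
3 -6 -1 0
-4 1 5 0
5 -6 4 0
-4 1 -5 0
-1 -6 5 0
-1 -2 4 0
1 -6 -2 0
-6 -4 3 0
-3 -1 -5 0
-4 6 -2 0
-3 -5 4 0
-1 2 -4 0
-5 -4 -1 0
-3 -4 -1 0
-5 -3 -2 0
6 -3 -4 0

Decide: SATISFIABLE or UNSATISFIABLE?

UNSATISFIABLE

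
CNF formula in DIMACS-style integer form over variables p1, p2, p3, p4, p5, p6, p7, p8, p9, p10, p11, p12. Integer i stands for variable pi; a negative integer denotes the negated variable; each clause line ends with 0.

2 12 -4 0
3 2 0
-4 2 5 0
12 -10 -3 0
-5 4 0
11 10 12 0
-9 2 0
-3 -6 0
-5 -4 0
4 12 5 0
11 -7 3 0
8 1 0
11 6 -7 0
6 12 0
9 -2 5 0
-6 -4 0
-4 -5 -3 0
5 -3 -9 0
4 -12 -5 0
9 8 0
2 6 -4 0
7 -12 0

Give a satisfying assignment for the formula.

p1 = T  p2 = F  p3 = T  p4 = F  p5 = F  p6 = F  p7 = T  p8 = T  p9 = F  p10 = T  p11 = T  p12 = T

Check each clause:
  1. (p2 ∨ p12 ∨ ¬p4) — ¬p4 is true.
  2. (p2 ∨ p3) — p3 is true.
  3. (¬p4 ∨ p2 ∨ p5) — ¬p4 is true.
  4. (¬p10 ∨ ¬p3 ∨ p12) — p12 is true.
  5. (p4 ∨ ¬p5) — ¬p5 is true.
  6. (p11 ∨ p12 ∨ p10) — p10 is true.
  7. (p2 ∨ ¬p9) — ¬p9 is true.
  8. (¬p3 ∨ ¬p6) — ¬p6 is true.
  9. (¬p4 ∨ ¬p5) — ¬p5 is true.
  10. (p4 ∨ p5 ∨ p12) — p12 is true.
  11. (p3 ∨ p11 ∨ ¬p7) — p11 is true.
  12. (p1 ∨ p8) — p8 is true.
  13. (p11 ∨ ¬p7 ∨ p6) — p11 is true.
  14. (p12 ∨ p6) — p12 is true.
  15. (¬p2 ∨ p5 ∨ p9) — ¬p2 is true.
  16. (¬p6 ∨ ¬p4) — ¬p6 is true.
  17. (¬p4 ∨ ¬p5 ∨ ¬p3) — ¬p5 is true.
  18. (p5 ∨ ¬p3 ∨ ¬p9) — ¬p9 is true.
  19. (¬p12 ∨ ¬p5 ∨ p4) — ¬p5 is true.
  20. (p8 ∨ p9) — p8 is true.
  21. (p6 ∨ ¬p4 ∨ p2) — ¬p4 is true.
  22. (p7 ∨ ¬p12) — p7 is true.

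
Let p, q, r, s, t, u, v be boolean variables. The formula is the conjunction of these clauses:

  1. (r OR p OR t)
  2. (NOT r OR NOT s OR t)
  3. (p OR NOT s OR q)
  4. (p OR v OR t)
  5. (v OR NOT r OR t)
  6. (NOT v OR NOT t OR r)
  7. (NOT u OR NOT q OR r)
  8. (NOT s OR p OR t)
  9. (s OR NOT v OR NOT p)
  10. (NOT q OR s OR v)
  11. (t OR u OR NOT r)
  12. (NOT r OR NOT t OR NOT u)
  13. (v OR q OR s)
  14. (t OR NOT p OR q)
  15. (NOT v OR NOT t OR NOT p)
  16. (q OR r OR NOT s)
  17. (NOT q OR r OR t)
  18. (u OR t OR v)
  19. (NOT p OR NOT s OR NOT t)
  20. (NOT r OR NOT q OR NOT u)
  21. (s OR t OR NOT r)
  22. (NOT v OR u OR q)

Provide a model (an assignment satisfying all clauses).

Branch on p: take p = False.
Set q = True and propagate.
For the remaining variables, r = True, s = True, t = True, u = False, v = False works.
Every clause has at least one true literal under this assignment.
Check each clause:
  1. (r OR p OR t) — r is true.
  2. (NOT r OR t OR NOT s) — t is true.
  3. (NOT s OR q OR p) — q is true.
  4. (p OR t OR v) — t is true.
  5. (t OR v OR NOT r) — t is true.
  6. (NOT t OR NOT v OR r) — NOT v is true.
  7. (NOT q OR NOT u OR r) — NOT u is true.
  8. (p OR t OR NOT s) — t is true.
  9. (s OR NOT p OR NOT v) — NOT v is true.
  10. (s OR v OR NOT q) — s is true.
  11. (t OR NOT r OR u) — t is true.
  12. (NOT r OR NOT t OR NOT u) — NOT u is true.
  13. (q OR s OR v) — q is true.
  14. (NOT p OR t OR q) — q is true.
  15. (NOT p OR NOT t OR NOT v) — NOT v is true.
  16. (r OR NOT s OR q) — q is true.
  17. (t OR NOT q OR r) — r is true.
  18. (v OR t OR u) — t is true.
  19. (NOT t OR NOT s OR NOT p) — NOT p is true.
  20. (NOT u OR NOT q OR NOT r) — NOT u is true.
  21. (t OR s OR NOT r) — s is true.
  22. (q OR u OR NOT v) — NOT v is true.

p = False, q = True, r = True, s = True, t = True, u = False, v = False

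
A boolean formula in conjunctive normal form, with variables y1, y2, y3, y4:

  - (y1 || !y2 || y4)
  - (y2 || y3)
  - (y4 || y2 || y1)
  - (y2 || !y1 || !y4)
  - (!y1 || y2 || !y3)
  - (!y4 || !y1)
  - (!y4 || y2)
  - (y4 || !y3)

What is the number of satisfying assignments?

3

Satisfying assignments:
  y1=F y2=T y3=F y4=T
  y1=F y2=T y3=T y4=T
  y1=T y2=T y3=F y4=F
Count: 3.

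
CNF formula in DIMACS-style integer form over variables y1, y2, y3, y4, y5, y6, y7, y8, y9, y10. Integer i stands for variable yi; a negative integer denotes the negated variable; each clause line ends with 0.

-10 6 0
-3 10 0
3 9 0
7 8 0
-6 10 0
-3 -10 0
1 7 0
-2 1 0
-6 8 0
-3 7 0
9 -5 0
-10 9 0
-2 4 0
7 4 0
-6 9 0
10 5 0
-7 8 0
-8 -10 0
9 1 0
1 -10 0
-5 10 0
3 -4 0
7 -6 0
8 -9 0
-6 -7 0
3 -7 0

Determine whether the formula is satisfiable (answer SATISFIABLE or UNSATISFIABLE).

UNSATISFIABLE

y10 = True:
  propagation gives y6=True, y3=False, y9=True, y8=True; an empty clause results — contradiction.
y10 = False:
  propagation gives y3=False, y9=True, y6=False, y5=True; an empty clause results — contradiction.
Every branch closes, so no satisfying assignment exists.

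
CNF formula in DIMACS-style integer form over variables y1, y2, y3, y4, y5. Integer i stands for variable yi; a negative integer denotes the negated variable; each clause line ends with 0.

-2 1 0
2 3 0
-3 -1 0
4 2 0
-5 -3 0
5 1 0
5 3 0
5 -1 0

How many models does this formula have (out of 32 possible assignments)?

2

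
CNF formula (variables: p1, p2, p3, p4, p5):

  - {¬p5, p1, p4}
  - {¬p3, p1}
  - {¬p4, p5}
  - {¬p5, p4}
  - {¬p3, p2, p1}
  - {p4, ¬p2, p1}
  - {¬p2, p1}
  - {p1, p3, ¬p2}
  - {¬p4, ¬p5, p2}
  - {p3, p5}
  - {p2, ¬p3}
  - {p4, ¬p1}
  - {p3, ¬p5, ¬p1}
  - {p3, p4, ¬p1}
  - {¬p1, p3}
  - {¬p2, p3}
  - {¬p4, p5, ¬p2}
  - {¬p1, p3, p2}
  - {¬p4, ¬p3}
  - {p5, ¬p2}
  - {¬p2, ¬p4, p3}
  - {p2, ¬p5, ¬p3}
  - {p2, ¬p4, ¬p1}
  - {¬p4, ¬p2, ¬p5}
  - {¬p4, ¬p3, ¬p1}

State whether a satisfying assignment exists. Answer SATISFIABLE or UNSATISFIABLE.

p2 = True:
  propagation gives p1=True, p4=True, p5=True; an empty clause results — contradiction.
p2 = False:
  propagation gives p3=False, p5=True, p4=True; an empty clause results — contradiction.
Every branch closes, so no satisfying assignment exists.

UNSATISFIABLE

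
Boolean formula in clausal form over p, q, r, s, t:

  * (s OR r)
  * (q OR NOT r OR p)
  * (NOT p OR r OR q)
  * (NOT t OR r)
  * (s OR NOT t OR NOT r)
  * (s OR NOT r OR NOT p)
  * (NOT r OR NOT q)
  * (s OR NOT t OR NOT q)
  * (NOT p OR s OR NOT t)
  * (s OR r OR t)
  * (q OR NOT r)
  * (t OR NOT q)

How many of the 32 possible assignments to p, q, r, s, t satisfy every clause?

1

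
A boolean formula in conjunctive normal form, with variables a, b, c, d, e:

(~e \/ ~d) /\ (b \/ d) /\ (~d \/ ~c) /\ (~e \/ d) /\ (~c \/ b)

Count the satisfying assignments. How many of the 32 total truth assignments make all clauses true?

Case analysis on d and b:
  d=1, b=1: remaining (a,c,e) ∈ {(0,0,0); (1,0,0)} — 2.
  d=1, b=0: remaining (a,c,e) ∈ {(0,0,0); (1,0,0)} — 2.
  d=0, b=1: remaining (a,c,e) ∈ {(0,0,0); (0,1,0); (1,0,0); (1,1,0)} — 4.
  d=0, b=0: a clause becomes empty — 0.
Total: 2 + 2 + 4 + 0 = 8.

8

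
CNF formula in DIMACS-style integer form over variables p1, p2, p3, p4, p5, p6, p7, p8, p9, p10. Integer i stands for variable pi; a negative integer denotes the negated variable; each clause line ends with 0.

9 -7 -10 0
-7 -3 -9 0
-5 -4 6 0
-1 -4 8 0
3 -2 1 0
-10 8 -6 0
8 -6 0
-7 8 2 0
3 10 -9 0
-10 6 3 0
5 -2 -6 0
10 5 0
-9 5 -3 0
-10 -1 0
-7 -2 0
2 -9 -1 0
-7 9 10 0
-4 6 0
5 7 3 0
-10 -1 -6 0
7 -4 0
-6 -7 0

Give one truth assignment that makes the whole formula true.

p1=T, p2=T, p3=F, p4=F, p5=T, p6=F, p7=F, p8=F, p9=F, p10=F

p4 occurs only negated in the remaining clauses — set p4 = False.
Branch on p1: take p1 = True.
  then p10 is forced to False.
  then p5 is forced to True.
Set p2 = True and propagate.
  then p7 is forced to False.
Branch on p3: take p3 = False.
  then p9 is forced to False.
The remaining clauses are satisfied by p6 = False, p8 = False.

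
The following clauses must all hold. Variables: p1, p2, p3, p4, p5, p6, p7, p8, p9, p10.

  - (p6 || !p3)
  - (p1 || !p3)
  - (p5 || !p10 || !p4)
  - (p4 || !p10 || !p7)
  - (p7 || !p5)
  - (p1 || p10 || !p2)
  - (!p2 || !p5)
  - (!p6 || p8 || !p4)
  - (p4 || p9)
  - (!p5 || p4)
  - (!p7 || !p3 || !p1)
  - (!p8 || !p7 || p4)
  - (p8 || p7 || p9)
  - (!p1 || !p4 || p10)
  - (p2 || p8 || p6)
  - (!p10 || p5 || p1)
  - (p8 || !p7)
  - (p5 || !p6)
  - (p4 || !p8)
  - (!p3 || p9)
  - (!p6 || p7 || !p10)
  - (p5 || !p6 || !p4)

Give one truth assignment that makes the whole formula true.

Pure literal: p3 appears only negated; assign p3 = False.
Pure literal: p9 appears only positively; assign p9 = True.
Set p1 = False and propagate.
For the remaining variables, p2 = False, p4 = True, p5 = True, p6 = False, p7 = True, p8 = True, p10 = True works.

p1 = F  p2 = F  p3 = F  p4 = T  p5 = T  p6 = F  p7 = T  p8 = T  p9 = T  p10 = T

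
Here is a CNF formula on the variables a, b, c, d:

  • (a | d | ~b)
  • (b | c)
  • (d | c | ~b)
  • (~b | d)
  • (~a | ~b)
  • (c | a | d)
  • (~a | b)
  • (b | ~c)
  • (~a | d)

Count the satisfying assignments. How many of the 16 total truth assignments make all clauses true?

The models are:
  a=F b=T c=F d=T
  a=F b=T c=T d=T
That's 2 in total.

2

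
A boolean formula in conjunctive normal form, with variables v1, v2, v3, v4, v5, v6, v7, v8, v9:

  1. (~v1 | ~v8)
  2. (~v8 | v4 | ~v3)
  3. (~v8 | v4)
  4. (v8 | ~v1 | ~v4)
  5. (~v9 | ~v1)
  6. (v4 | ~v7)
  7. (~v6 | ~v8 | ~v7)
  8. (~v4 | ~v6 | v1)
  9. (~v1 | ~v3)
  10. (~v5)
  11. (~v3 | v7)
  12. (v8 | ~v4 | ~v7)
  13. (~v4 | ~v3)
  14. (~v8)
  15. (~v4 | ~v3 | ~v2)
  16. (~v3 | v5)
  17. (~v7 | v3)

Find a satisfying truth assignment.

v1 = 0, v2 = 0, v3 = 0, v4 = 0, v5 = 0, v6 = 0, v7 = 0, v8 = 0, v9 = 1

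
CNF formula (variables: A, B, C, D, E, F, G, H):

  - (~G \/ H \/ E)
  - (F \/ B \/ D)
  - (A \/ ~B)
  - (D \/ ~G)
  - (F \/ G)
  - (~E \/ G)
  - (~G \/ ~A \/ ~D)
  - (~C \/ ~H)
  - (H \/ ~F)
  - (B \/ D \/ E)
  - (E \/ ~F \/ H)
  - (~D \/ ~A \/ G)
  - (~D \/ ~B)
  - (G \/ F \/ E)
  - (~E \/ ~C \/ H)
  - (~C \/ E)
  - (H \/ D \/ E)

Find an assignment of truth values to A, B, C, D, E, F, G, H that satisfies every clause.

A = False, B = False, C = False, D = True, E = False, F = True, G = False, H = True

Pure literal: C appears only negated; assign C = False.
Try A = False.
  then B is forced to False.
The remaining clauses are satisfied by D = True, E = False, F = True, G = False, H = True.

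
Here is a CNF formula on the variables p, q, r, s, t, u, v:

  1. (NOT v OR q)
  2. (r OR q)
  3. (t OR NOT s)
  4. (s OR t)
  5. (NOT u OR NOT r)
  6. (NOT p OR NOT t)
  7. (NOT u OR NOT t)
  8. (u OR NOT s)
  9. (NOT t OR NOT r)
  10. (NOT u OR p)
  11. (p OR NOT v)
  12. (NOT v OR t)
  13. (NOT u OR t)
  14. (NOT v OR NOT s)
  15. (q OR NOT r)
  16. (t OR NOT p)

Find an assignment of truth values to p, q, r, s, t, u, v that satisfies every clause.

Pure literal: q appears only positively; assign q = True.
v occurs only negated in the remaining clauses — set v = False.
Set p = False and propagate.
  then u is forced to False.
  then s is forced to False.
  then t is forced to True.
  then r is forced to False.
Every clause has at least one true literal under this assignment.

p=0  q=1  r=0  s=0  t=1  u=0  v=0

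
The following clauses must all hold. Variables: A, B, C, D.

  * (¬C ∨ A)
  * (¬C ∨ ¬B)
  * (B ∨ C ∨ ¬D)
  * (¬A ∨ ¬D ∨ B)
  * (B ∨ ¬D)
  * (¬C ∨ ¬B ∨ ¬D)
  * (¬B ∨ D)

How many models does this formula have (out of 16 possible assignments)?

5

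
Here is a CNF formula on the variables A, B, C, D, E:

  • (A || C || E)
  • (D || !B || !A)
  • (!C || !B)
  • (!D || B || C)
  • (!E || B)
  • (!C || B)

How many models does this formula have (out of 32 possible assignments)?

5

Satisfying assignments:
  A=0 B=1 C=0 D=0 E=1
  A=0 B=1 C=0 D=1 E=1
  A=1 B=0 C=0 D=0 E=0
  A=1 B=1 C=0 D=1 E=0
  A=1 B=1 C=0 D=1 E=1
Count: 5.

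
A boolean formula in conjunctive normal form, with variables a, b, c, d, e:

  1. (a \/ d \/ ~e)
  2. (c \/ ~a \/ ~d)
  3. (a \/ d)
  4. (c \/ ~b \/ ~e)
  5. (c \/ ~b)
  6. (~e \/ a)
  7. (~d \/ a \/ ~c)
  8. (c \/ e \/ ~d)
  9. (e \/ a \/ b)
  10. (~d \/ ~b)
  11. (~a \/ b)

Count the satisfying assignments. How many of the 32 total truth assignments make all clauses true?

2

Satisfying assignments:
  a=T b=T c=T d=F e=F
  a=T b=T c=T d=F e=T
Count: 2.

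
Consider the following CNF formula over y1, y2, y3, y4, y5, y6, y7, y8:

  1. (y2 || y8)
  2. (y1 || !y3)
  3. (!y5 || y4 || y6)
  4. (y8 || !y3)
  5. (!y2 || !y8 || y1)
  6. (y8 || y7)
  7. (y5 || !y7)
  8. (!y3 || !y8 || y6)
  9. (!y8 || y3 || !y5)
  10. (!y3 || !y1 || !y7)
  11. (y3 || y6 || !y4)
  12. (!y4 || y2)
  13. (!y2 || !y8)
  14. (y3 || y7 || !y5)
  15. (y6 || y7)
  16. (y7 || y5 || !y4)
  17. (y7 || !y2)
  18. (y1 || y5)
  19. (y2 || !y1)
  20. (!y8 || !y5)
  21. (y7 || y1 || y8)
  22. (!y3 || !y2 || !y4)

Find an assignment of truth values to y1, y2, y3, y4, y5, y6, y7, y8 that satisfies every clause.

Pure literal: y6 appears only positively; assign y6 = True.
Branch on y1: take y1 = True.
  then y2 is forced to True.
  then y8 is forced to False.
  then y3 is forced to False.
  then y7 is forced to True.
  then y5 is forced to True.
y4 is now unconstrained; take y4 = True.

y1=1  y2=1  y3=0  y4=1  y5=1  y6=1  y7=1  y8=0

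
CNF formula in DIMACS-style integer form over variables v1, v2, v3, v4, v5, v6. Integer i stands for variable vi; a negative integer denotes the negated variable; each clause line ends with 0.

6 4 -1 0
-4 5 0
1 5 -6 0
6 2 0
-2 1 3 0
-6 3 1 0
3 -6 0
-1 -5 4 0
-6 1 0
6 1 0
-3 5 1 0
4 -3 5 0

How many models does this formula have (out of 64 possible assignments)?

4

The models are:
  v1=T v2=F v3=T v4=T v5=T v6=T
  v1=T v2=T v3=F v4=T v5=T v6=F
  v1=T v2=T v3=T v4=T v5=T v6=F
  v1=T v2=T v3=T v4=T v5=T v6=T
Count: 4.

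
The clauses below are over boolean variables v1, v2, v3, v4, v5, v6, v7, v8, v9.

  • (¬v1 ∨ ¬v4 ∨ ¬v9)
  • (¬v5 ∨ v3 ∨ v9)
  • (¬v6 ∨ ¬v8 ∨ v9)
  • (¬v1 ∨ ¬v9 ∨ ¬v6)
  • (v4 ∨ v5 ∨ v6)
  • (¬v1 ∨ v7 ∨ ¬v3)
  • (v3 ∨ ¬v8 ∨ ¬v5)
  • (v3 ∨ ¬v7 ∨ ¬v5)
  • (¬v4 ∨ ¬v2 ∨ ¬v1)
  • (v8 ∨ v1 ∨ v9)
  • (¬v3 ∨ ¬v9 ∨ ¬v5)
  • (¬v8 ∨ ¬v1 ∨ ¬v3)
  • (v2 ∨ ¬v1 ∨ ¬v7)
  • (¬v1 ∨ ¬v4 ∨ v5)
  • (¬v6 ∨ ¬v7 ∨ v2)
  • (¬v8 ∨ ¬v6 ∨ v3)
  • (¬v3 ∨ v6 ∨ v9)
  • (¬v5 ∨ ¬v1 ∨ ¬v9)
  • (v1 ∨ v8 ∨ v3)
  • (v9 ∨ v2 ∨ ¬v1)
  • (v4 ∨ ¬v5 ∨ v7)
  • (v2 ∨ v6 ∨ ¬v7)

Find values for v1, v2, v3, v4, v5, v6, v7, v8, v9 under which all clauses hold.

Set v1 = False and propagate.
Set v2 = False and propagate.
Set v3 = True and propagate.
The remaining clauses are satisfied by v4 = True, v5 = False, v6 = False, v7 = False, v8 = False, v9 = True.

v1=False, v2=False, v3=True, v4=True, v5=False, v6=False, v7=False, v8=False, v9=True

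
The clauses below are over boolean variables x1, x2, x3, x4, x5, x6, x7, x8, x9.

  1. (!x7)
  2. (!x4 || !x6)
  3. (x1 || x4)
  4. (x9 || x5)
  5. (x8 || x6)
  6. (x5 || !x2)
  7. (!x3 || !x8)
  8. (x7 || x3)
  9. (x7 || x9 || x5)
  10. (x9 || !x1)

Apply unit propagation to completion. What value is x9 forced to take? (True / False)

True

(!x7) is a unit clause: x7 = False.
(x7 || x3) with x7 = False leaves only x3, so x3 = True.
From (!x3 || !x8) and x3 = True: x8 = False.
From (x6 || x8) and x8 = False: x6 = True.
In (!x6 || !x4), !x6 is now false; !x4 must hold, so x4 = False.
(x4 || x1): since x4 = False, the clause reduces to (x1). x1 = True.
(x9 || !x1): since x1 = True, the clause reduces to (x9). x9 = True.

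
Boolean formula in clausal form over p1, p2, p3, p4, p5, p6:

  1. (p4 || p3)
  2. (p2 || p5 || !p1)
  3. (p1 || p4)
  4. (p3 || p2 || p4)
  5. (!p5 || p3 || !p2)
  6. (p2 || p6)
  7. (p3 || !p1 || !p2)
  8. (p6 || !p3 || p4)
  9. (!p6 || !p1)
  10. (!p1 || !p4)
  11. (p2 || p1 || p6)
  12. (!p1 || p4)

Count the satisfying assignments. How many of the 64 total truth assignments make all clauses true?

10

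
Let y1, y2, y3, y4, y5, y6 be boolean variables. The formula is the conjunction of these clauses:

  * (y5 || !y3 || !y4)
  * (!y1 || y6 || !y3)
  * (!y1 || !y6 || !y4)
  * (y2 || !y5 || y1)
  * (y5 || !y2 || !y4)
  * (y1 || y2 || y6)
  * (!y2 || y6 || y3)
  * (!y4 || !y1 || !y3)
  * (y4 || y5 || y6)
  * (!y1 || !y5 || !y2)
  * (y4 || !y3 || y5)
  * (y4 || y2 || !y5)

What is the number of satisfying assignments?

13

Split on y4, then y5.
  y4=T, y5=T: remaining (y1,y2,y3,y6) ∈ {(F,T,F,T); (F,T,T,F); (F,T,T,T); (T,F,F,F)} — 4.
  y4=T, y5=F: remaining (y1,y2,y3,y6) ∈ {(F,F,F,T); (T,F,F,F)} — 2.
  y4=F, y5=T: remaining (y1,y2,y3,y6) ∈ {(F,T,F,T); (F,T,T,F); (F,T,T,T)} — 3.
  y4=F, y5=F: remaining (y1,y2,y3,y6) ∈ {(F,F,F,T); (F,T,F,T); (T,F,F,T); (T,T,F,T)} — 4.
Total: 4 + 2 + 3 + 4 = 13.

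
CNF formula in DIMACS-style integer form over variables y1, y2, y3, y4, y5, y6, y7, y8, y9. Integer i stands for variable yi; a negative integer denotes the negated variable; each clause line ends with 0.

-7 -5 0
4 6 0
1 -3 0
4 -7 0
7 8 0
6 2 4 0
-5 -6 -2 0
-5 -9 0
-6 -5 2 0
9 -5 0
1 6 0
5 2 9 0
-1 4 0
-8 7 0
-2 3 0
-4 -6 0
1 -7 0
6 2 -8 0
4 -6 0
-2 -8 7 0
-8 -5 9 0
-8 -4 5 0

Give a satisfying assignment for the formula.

y1 = 1, y2 = 0, y3 = 0, y4 = 1, y5 = 0, y6 = 0, y7 = 1, y8 = 0, y9 = 1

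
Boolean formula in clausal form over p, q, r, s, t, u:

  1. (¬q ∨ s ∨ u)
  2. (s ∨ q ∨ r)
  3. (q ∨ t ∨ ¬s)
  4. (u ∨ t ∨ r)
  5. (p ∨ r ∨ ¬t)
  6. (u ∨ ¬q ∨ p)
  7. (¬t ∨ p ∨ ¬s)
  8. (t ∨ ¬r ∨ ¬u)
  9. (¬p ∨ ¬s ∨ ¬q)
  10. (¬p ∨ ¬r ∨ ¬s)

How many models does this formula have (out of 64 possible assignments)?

14

Case analysis on s and p:
  s=T, p=T: remaining (q,r,t,u) ∈ {(F,F,T,F); (F,F,T,T)} — 2.
  s=T, p=F: remaining (q,r,t,u) ∈ {(T,F,F,T)} — 1.
  s=F, p=T: 6 of the 16 assignments to (q,r,t,u) work.
  s=F, p=F: 5 of the 16 assignments to (q,r,t,u) work.
Total: 2 + 1 + 6 + 5 = 14.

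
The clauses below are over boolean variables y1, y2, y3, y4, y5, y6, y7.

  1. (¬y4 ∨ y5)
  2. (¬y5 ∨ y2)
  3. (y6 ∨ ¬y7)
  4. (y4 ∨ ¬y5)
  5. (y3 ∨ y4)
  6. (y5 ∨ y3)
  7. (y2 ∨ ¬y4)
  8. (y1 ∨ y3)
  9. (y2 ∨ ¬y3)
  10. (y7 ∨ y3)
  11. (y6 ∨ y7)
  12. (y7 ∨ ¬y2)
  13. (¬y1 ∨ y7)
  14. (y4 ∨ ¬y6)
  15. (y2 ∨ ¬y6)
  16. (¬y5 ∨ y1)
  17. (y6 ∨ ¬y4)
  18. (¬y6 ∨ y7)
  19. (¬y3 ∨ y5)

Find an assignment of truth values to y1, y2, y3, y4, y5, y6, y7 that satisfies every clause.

Set y1 = True and propagate.
  then y7 is forced to True.
  then y6 is forced to True.
  then y4 is forced to True.
  then y5 is forced to True.
  then y2 is forced to True.
y3 is now unconstrained; take y3 = False.
Every clause has at least one true literal under this assignment.

y1 = 1, y2 = 1, y3 = 0, y4 = 1, y5 = 1, y6 = 1, y7 = 1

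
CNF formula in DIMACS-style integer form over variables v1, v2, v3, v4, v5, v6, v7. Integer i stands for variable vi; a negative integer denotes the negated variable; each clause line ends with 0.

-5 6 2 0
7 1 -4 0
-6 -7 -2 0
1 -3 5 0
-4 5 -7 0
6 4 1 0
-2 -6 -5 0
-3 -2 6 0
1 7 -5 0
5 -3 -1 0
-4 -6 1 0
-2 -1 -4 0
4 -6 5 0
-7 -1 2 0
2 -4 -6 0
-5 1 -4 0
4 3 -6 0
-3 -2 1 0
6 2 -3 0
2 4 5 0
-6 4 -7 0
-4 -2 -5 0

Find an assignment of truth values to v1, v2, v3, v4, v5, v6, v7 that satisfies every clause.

v1=T, v2=T, v3=F, v4=F, v5=F, v6=F, v7=F

Check each clause:
  1. (v6 \/ ~v5 \/ v2) — v2 is true.
  2. (v7 \/ ~v4 \/ v1) — v1 is true.
  3. (~v2 \/ ~v6 \/ ~v7) — ~v7 is true.
  4. (v1 \/ ~v3 \/ v5) — ~v3 is true.
  5. (~v4 \/ v5 \/ ~v7) — ~v7 is true.
  6. (v6 \/ v1 \/ v4) — v1 is true.
  7. (~v5 \/ ~v2 \/ ~v6) — ~v6 is true.
  8. (~v2 \/ ~v3 \/ v6) — ~v3 is true.
  9. (v7 \/ v1 \/ ~v5) — v1 is true.
  10. (~v3 \/ ~v1 \/ v5) — ~v3 is true.
  11. (~v4 \/ ~v6 \/ v1) — v1 is true.
  12. (~v4 \/ ~v2 \/ ~v1) — ~v4 is true.
  13. (v5 \/ v4 \/ ~v6) — ~v6 is true.
  14. (~v1 \/ ~v7 \/ v2) — ~v7 is true.
  15. (~v4 \/ v2 \/ ~v6) — ~v6 is true.
  16. (~v5 \/ ~v4 \/ v1) — v1 is true.
  17. (v3 \/ ~v6 \/ v4) — ~v6 is true.
  18. (~v3 \/ ~v2 \/ v1) — v1 is true.
  19. (v6 \/ ~v3 \/ v2) — v2 is true.
  20. (v5 \/ v4 \/ v2) — v2 is true.
  21. (v4 \/ ~v6 \/ ~v7) — ~v7 is true.
  22. (~v5 \/ ~v2 \/ ~v4) — ~v5 is true.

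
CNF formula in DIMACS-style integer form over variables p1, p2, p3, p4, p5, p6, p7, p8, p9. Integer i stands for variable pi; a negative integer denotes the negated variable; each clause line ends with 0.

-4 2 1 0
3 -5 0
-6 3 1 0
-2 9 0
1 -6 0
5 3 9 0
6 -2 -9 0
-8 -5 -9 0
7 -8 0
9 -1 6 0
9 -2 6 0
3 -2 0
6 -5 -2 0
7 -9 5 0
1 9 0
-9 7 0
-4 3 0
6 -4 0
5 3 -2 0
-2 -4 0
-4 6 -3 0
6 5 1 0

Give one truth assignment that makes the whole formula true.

p1=T, p2=F, p3=F, p4=F, p5=F, p6=T, p7=T, p8=F, p9=T

Check each clause:
  1. (p2 ∨ ¬p4 ∨ p1) — p1 is true.
  2. (p3 ∨ ¬p5) — ¬p5 is true.
  3. (p3 ∨ ¬p6 ∨ p1) — p1 is true.
  4. (¬p2 ∨ p9) — p9 is true.
  5. (¬p6 ∨ p1) — p1 is true.
  6. (p5 ∨ p3 ∨ p9) — p9 is true.
  7. (¬p2 ∨ p6 ∨ ¬p9) — ¬p2 is true.
  8. (¬p9 ∨ ¬p8 ∨ ¬p5) — ¬p8 is true.
  9. (¬p8 ∨ p7) — ¬p8 is true.
  10. (p6 ∨ p9 ∨ ¬p1) — p9 is true.
  11. (p6 ∨ ¬p2 ∨ p9) — p9 is true.
  12. (¬p2 ∨ p3) — ¬p2 is true.
  13. (p6 ∨ ¬p5 ∨ ¬p2) — ¬p5 is true.
  14. (¬p9 ∨ p5 ∨ p7) — p7 is true.
  15. (p1 ∨ p9) — p1 is true.
  16. (¬p9 ∨ p7) — p7 is true.
  17. (¬p4 ∨ p3) — ¬p4 is true.
  18. (p6 ∨ ¬p4) — ¬p4 is true.
  19. (p3 ∨ p5 ∨ ¬p2) — ¬p2 is true.
  20. (¬p4 ∨ ¬p2) — ¬p4 is true.
  21. (¬p4 ∨ ¬p3 ∨ p6) — ¬p4 is true.
  22. (p5 ∨ p6 ∨ p1) — p1 is true.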